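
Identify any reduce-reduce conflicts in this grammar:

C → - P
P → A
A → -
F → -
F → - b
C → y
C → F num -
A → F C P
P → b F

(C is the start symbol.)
A reduce-reduce conflict occurs when an LR(0) state has two complete items [A → α .] and [B → β .] — both call for a reduction, and with no lookahead the parser cannot choose between them.

Augment with C' → C and build the canonical LR(0) collection (I0 = CLOSURE({[C' → . C]}), then GOTO on every symbol after a dot until no new states appear). It has 18 states:
  I0: { [C → . - P], [C → . F num -], [C → . y], [C' → . C], [F → . - b], [F → . -] }  — shift
  I1: { [A → . -], [A → . F C P], [C → - . P], [F → - . b], [F → - .], [F → . - b], [F → . -], [P → . A], [P → . b F] }  — shift, reduce
  I2: { [C' → C .] }  — accept
  I3: { [C → F . num -] }  — shift
  I4: { [C → y .] }  — reduce
  I5: { [C → F num . -] }  — shift
  I6: { [C → F num - .] }  — reduce
  I7: { [A → - .], [F → - . b], [F → - .] }  — shift, 2 reduces
  I8: { [P → A .] }  — reduce
  I9: { [A → F . C P], [C → . - P], [C → . F num -], [C → . y], [F → . - b], [F → . -] }  — shift
  I10: { [C → - P .] }  — reduce
  I11: { [F → - b .], [F → . - b], [F → . -], [P → b . F] }  — shift, reduce
  I12: { [F → - . b], [F → - .] }  — shift, reduce
  I13: { [P → b F .] }  — reduce
  I14: { [F → - b .] }  — reduce
  I15: { [A → . -], [A → . F C P], [A → F C . P], [F → . - b], [F → . -], [P → . A], [P → . b F] }  — shift
  I16: { [A → F C P .] }  — reduce
  I17: { [F → . - b], [F → . -], [P → b . F] }  — shift

I7 contains complete items [A → - .], [F → - .] — reduce-reduce conflict.

Answer: Yes — I7: [A → - .] vs [F → - .]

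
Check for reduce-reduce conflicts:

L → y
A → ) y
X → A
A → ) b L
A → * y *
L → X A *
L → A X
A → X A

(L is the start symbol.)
A reduce-reduce conflict occurs when an LR(0) state has two complete items [A → α .] and [B → β .] — both call for a reduction, and with no lookahead the parser cannot choose between them.

Augment with L' → L and build the canonical LR(0) collection (I0 = CLOSURE({[L' → . L]}), then GOTO on every symbol after a dot until no new states appear). It has 18 states:
  I0: { [A → . ) b L], [A → . ) y], [A → . * y *], [A → . X A], [L → . A X], [L → . X A *], [L → . y], [L' → . L], [X → . A] }  — shift
  I1: { [A → ) . b L], [A → ) . y] }  — shift
  I2: { [A → * . y *] }  — shift
  I3: { [A → . ) b L], [A → . ) y], [A → . * y *], [A → . X A], [L → A . X], [X → . A], [X → A .] }  — shift, reduce
  I4: { [L' → L .] }  — accept
  I5: { [A → . ) b L], [A → . ) y], [A → . * y *], [A → . X A], [A → X . A], [L → X . A *], [X → . A] }  — shift
  I6: { [L → y .] }  — reduce
  I7: { [A → X A .], [L → X A . *], [X → A .] }  — shift, 2 reduces
  I8: { [A → . ) b L], [A → . ) y], [A → . * y *], [A → . X A], [A → X . A], [X → . A] }  — shift
  I9: { [A → X A .], [X → A .] }  — 2 reduces
  I10: { [L → X A * .] }  — reduce
  I11: { [X → A .] }  — reduce
  I12: { [A → . ) b L], [A → . ) y], [A → . * y *], [A → . X A], [A → X . A], [L → A X .], [X → . A] }  — shift, reduce
  I13: { [A → * y . *] }  — shift
  I14: { [A → * y * .] }  — reduce
  I15: { [A → ) b . L], [A → . ) b L], [A → . ) y], [A → . * y *], [A → . X A], [L → . A X], [L → . X A *], [L → . y], [X → . A] }  — shift
  I16: { [A → ) y .] }  — reduce
  I17: { [A → ) b L .] }  — reduce

I7 contains complete items [A → X A .], [X → A .] — reduce-reduce conflict.
I9 contains complete items [A → X A .], [X → A .] — reduce-reduce conflict.

Answer: Yes — I7: [A → X A .] vs [X → A .]; I9: [A → X A .] vs [X → A .]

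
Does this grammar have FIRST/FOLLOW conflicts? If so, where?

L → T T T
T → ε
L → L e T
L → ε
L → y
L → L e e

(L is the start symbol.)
Yes. L → L e T with FOLLOW(L) on { 'e' }; L → L e e with FOLLOW(L) on { 'e' }

A FIRST/FOLLOW conflict occurs when a non-terminal N has a nullable alternative N → β (β ⇒* ε) and another alternative N → α with FIRST(α) ∩ FOLLOW(N) ≠ ∅: on such a lookahead the parser cannot decide between expanding α and letting N vanish via β.

Nullable non-terminals: L, T.
FIRST sets used below: FIRST(T) = { ε }, FIRST(L) = { 'e', 'y', ε }

L: nullable alternative(s) L → T T T, L → ε; FOLLOW(L) = { $, 'e' }
  L → T T T: FIRST \ {ε} = { } — disjoint from FOLLOW(L)
  L → L e T: FIRST \ {ε} = { 'e', 'y' } — overlaps FOLLOW(L) on { 'e' }: CONFLICT
  L → ε: FIRST \ {ε} = { } — disjoint from FOLLOW(L)
  L → y: FIRST \ {ε} = { 'y' } — disjoint from FOLLOW(L)
  L → L e e: FIRST \ {ε} = { 'e', 'y' } — overlaps FOLLOW(L) on { 'e' }: CONFLICT
T has a nullable alternative but only one production, so nothing to check.

So the grammar has 2 FIRST/FOLLOW conflicts (marked CONFLICT above).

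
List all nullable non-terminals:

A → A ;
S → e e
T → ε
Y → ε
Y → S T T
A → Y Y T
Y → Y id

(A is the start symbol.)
ε-productions: T → ε, Y → ε
So T, Y are immediately nullable.
A → Y Y T: every symbol on the right is nullable, so A is nullable too.
No further non-terminal can be added: every production for the remaining non-terminals contains a terminal or a non-nullable non-terminal.
Nullable = { 'A', 'T', 'Y' }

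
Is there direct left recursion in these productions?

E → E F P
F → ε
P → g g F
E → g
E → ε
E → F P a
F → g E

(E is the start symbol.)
Direct left recursion occurs when N → N α for some non-terminal N (the right-hand side begins with the left-hand side itself).

E → E F P: LEFT RECURSIVE (starts with E)
F → ε: starts with ε
P → g g F: starts with g
E → g: starts with g
E → ε: starts with ε
E → F P a: starts with F
F → g E: starts with g

The grammar has direct left recursion on: E.

Answer: Yes, E is left-recursive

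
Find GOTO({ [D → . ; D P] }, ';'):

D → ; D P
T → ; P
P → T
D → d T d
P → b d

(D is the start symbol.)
GOTO(I, ';') = CLOSURE({ [A → αX.β] : [A → α.Xβ] ∈ I, X = ';' })

Items with dot before ';', with the dot advanced:
  [D → . ; D P] → [D → ; . D P]
Closure of the advanced items:
  [D → ; . D P] has the dot before D: add [D → . ; D P], [D → . d T d]

GOTO = { [D → . ; D P], [D → . d T d], [D → ; . D P] }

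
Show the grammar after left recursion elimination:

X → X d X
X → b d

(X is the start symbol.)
X → b d X'
X' → d X X'
X' → ε

X is directly left-recursive. The standard transformation for
  A → A α₁ | ... | A α_m | β₁ | ... | β_n
is
  A  → β₁ A' | ... | β_n A'
  A' → α₁ A' | ... | α_m A' | ε

X → b d becomes X → b d X'
X → X d X becomes X' → d X X'
Add X' → ε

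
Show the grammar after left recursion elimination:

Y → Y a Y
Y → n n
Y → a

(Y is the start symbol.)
Y → n n Y'
Y → a Y'
Y' → a Y Y'
Y' → ε

Y is directly left-recursive. The standard transformation for
  A → A α₁ | ... | A α_m | β₁ | ... | β_n
is
  A  → β₁ A' | ... | β_n A'
  A' → α₁ A' | ... | α_m A' | ε

Y → n n becomes Y → n n Y'
Y → a becomes Y → a Y'
Y → Y a Y becomes Y' → a Y Y'
Add Y' → ε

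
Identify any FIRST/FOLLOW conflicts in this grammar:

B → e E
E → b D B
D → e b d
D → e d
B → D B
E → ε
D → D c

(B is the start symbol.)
A FIRST/FOLLOW conflict occurs when a non-terminal N has a nullable alternative N → β (β ⇒* ε) and another alternative N → α with FIRST(α) ∩ FOLLOW(N) ≠ ∅: on such a lookahead the parser cannot decide between expanding α and letting N vanish via β.

Nullable non-terminals: E.

E: nullable alternative(s) E → ε; FOLLOW(E) = { $ }
  E → b D B: FIRST \ {ε} = { 'b' } — disjoint from FOLLOW(E)
  E → ε: FIRST \ {ε} = { } — this is the only nullable alternative, skip

B, D have no nullable alternative, so no FIRST/FOLLOW check is needed there.

No FIRST/FOLLOW conflicts found.

Answer: No FIRST/FOLLOW conflicts.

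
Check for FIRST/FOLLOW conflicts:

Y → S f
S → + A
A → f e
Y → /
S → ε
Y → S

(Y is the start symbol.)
No FIRST/FOLLOW conflicts.

Nullable non-terminals: S, Y.
FIRST sets used below: FIRST(S) = { '+', ε }

S: nullable alternative(s) S → ε; FOLLOW(S) = { $, 'f' }
  S → + A: FIRST \ {ε} = { '+' } — disjoint from FOLLOW(S)
  S → ε: FIRST \ {ε} = { } — this is the only nullable alternative, skip

Y: nullable alternative(s) Y → S; FOLLOW(Y) = { $ }
  Y → S f: FIRST \ {ε} = { '+', 'f' } — disjoint from FOLLOW(Y)
  Y → /: FIRST \ {ε} = { '/' } — disjoint from FOLLOW(Y)
  Y → S: FIRST \ {ε} = { '+' } — this is the only nullable alternative, skip

A has no nullable alternative, so no FIRST/FOLLOW check is needed there.

No FIRST/FOLLOW conflicts found.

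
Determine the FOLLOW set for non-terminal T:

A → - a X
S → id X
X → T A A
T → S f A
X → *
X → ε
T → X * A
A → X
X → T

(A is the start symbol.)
{ $, '*', '-', 'f', 'id' }

To compute FOLLOW(T), find every occurrence of T on a right-hand side N → α T β: add FIRST(β) \ {ε}, and if β is empty or nullable also add FOLLOW(N). Iterate to a fixed point.

In X → T A A: T is followed by A A, add FIRST(A A) \ {ε} = { '*', '-', 'id' }
  A A is nullable, so also add FOLLOW(X)
In X → T: T is at the end, add FOLLOW(X)

The FOLLOW sets referred to above (computed the same way, to a fixed point):
  FOLLOW(X) = { $, '*', '-', 'f', 'id' }

Taking the union: FOLLOW(T) = { $, '*', '-', 'f', 'id' }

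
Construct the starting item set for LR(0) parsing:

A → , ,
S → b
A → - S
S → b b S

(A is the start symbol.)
First, augment the grammar with A' → A
I₀ = CLOSURE({ [A' → . A] }):
  [A' → . A] has the dot before A: add [A → . , ,], [A → . - S]
No further items can be added.

I₀ = { [A → . , ,], [A → . - S], [A' → . A] }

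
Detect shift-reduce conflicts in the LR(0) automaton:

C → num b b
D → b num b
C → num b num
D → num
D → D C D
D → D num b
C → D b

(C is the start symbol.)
Yes — I4: [D → num .] vs [C → num . b b]; I11: [C → D b .] vs [D → b . num b]; I12: [D → num .] vs [C → num . b b]; I13: [D → D num b .] vs [C → num b . b]; I14: [D → D C D .] vs [C → . num b b]

A shift-reduce conflict occurs when an LR(0) state has both:
  - a complete (reduce) item [A → α .] (dot at the end), and
  - a shift item [B → β . c γ] (dot before a terminal).

Augment with C' → C and build the canonical LR(0) collection (I0 = CLOSURE({[C' → . C]}), then GOTO on every symbol after a dot until no new states appear). It has 16 states:
  I0: { [C → . D b], [C → . num b b], [C → . num b num], [C' → . C], [D → . D C D], [D → . D num b], [D → . b num b], [D → . num] }  — shift
  I1: { [C' → C .] }  — accept
  I2: { [C → . D b], [C → . num b b], [C → . num b num], [C → D . b], [D → . D C D], [D → . D num b], [D → . b num b], [D → . num], [D → D . C D], [D → D . num b] }  — shift
  I3: { [D → b . num b] }  — shift
  I4: { [C → num . b b], [C → num . b num], [D → num .] }  — shift, reduce
  I5: { [C → num b . b], [C → num b . num] }  — shift
  I6: { [C → num b b .] }  — reduce
  I7: { [C → num b num .] }  — reduce
  I8: { [D → b num . b] }  — shift
  I9: { [D → b num b .] }  — reduce
  I10: { [D → . D C D], [D → . D num b], [D → . b num b], [D → . num], [D → D C . D] }  — shift
  I11: { [C → D b .], [D → b . num b] }  — shift, reduce
  I12: { [C → num . b b], [C → num . b num], [D → D num . b], [D → num .] }  — shift, reduce
  I13: { [C → num b . b], [C → num b . num], [D → D num b .] }  — shift, reduce
  I14: { [C → . D b], [C → . num b b], [C → . num b num], [D → . D C D], [D → . D num b], [D → . b num b], [D → . num], [D → D . C D], [D → D . num b], [D → D C D .] }  — shift, reduce
  I15: { [D → num .] }  — reduce

I4 contains reduce item [D → num .] and shift items [C → num . b b], [C → num . b num] — shift-reduce conflict.
I11 contains reduce item [C → D b .] and shift item [D → b . num b] — shift-reduce conflict.
I12 contains reduce item [D → num .] and shift items [C → num . b b], [C → num . b num], [D → D num . b] — shift-reduce conflict.
I13 contains reduce item [D → D num b .] and shift items [C → num b . b], [C → num b . num] — shift-reduce conflict.
I14 contains reduce item [D → D C D .] and shift items [C → . num b b], [C → . num b num], [D → D . num b], [D → . b num b], [D → . num] — shift-reduce conflict.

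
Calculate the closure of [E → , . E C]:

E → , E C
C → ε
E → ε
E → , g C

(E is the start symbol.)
Start with: [E → , . E C]
  [E → , . E C] has the dot before E: add [E → . , E C], [E → .], [E → . , g C]
No further items can be added.

CLOSURE = { [E → , . E C], [E → . , E C], [E → . , g C], [E → .] }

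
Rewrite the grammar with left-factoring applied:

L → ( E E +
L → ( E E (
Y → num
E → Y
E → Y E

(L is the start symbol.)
L → ( E E L'
L' → +
L' → (
Y → num
E → Y E'
E' → ε
E' → E

Left-factoring transforms A → αβ₁ | αβ₂ into A → αA' and A' → β₁ | β₂
(α is the longest common prefix among the alternatives). Repeat until
no nonterminal has two alternatives with a common prefix.

Round 1: L has alternatives sharing prefix '( E E'. Introduce L': L → ( E E L'
  Add: L' → +
  Add: L' → (

Round 2: E has alternatives sharing prefix 'Y'. Introduce E': E → Y E'
  Add: E' → ε
  Add: E' → E

No remaining common prefixes — done.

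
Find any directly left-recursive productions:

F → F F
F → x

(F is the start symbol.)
F → F F: LEFT RECURSIVE (starts with F)
F → x: starts with x

The grammar has direct left recursion on: F.

Answer: Yes, F is left-recursive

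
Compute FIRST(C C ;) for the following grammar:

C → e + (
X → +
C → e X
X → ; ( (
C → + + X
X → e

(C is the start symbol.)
{ '+', 'e' }

FIRST sets of the non-terminals involved (from the grammar, by fixed-point iteration):
  FIRST(C) = { '+', 'e' }

To compute FIRST(C C ;), process the symbols left to right:
Symbol C is a non-terminal. Add FIRST(C) \ {ε} = { '+', 'e' }
C is not nullable (ε ∉ FIRST(C)), so stop here.
FIRST(C C ;) = { '+', 'e' }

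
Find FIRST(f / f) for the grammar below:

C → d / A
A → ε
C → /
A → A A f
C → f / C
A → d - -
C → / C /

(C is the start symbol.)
{ 'f' }

To compute FIRST(f / f), process the symbols left to right:
Symbol f is a terminal. Add 'f' and stop.
FIRST(f / f) = { 'f' }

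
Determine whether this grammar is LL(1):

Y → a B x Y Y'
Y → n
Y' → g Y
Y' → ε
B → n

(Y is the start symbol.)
Relevant sets:
  FOLLOW(Y') = { $, 'g' }

For Y:
  PREDICT(Y → a B x Y Y') = { 'a' }
  PREDICT(Y → n) = { 'n' }
For Y':
  PREDICT(Y' → g Y) = { 'g' }
  PREDICT(Y' → ε) = { $, 'g' }
B has a single production, so nothing to check there.

Conflict found: Predict set conflict for Y': { 'g' }
The grammar is NOT LL(1).

Answer: No. Predict set conflict for Y': { 'g' }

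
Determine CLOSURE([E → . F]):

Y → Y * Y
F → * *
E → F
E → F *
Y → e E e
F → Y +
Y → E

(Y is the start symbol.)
{ [E → . F *], [E → . F], [F → . * *], [F → . Y +], [Y → . E], [Y → . Y * Y], [Y → . e E e] }

To compute CLOSURE, for each item [A → α.Bβ] where B is a non-terminal, add [B → .γ] for all productions B → γ; repeat for the newly added items until nothing changes.

Start with: [E → . F]
  [E → . F] has the dot before F: add [F → . * *], [F → . Y +]
  [F → . Y +] has the dot before Y: add [Y → . Y * Y], [Y → . e E e], [Y → . E]
  [Y → . E] has the dot before E: add [E → . F *]
No further items can be added.

CLOSURE = { [E → . F *], [E → . F], [F → . * *], [F → . Y +], [Y → . E], [Y → . Y * Y], [Y → . e E e] }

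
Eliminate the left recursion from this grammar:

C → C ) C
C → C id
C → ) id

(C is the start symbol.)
C is directly left-recursive. The standard transformation for
  A → A α₁ | ... | A α_m | β₁ | ... | β_n
is
  A  → β₁ A' | ... | β_n A'
  A' → α₁ A' | ... | α_m A' | ε

C → ) id becomes C → ) id C'
C → C ) C becomes C' → ) C C'
C → C id becomes C' → id C'
Add C' → ε

Resulting grammar:
C → ) id C'
C' → ) C C'
C' → id C'
C' → ε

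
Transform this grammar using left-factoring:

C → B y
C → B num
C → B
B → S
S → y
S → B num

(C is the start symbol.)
C → B C'
C' → y
C' → num
C' → ε
B → S
S → y
S → B num

Left-factoring transforms A → αβ₁ | αβ₂ into A → αA' and A' → β₁ | β₂
(α is the longest common prefix among the alternatives). Repeat until
no nonterminal has two alternatives with a common prefix.

Round 1: C has alternatives sharing prefix 'B'. Introduce C': C → B C'
  Add: C' → y
  Add: C' → num
  Add: C' → ε

No remaining common prefixes — done.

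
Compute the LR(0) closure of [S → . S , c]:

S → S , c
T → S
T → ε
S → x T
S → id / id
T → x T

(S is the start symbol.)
Start with: [S → . S , c]
  [S → . S , c] has the dot before S: add [S → . x T], [S → . id / id]
No further items can be added.

CLOSURE = { [S → . S , c], [S → . id / id], [S → . x T] }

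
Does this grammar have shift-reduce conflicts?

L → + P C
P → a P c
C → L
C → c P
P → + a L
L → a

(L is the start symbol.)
No shift-reduce conflicts

Augment with L' → L and build the canonical LR(0) collection (I0 = CLOSURE({[L' → . L]}), then GOTO on every symbol after a dot until no new states appear). It has 15 states:
  I0: { [L → . + P C], [L → . a], [L' → . L] }  — shift
  I1: { [L → + . P C], [P → . + a L], [P → . a P c] }  — shift
  I2: { [L' → L .] }  — accept
  I3: { [L → a .] }  — reduce
  I4: { [P → + . a L] }  — shift
  I5: { [C → . L], [C → . c P], [L → + P . C], [L → . + P C], [L → . a] }  — shift
  I6: { [P → . + a L], [P → . a P c], [P → a . P c] }  — shift
  I7: { [P → a P . c] }  — shift
  I8: { [P → a P c .] }  — reduce
  I9: { [L → + P C .] }  — reduce
  I10: { [C → L .] }  — reduce
  I11: { [C → c . P], [P → . + a L], [P → . a P c] }  — shift
  I12: { [C → c P .] }  — reduce
  I13: { [L → . + P C], [L → . a], [P → + a . L] }  — shift
  I14: { [P → + a L .] }  — reduce

No state contains both a complete item and a shift item.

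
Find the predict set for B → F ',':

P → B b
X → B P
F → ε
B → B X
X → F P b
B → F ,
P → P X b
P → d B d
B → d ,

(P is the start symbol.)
PREDICT(B → F ',') = (FIRST(RHS) \ {ε}) ∪ (FOLLOW(B) if ε ∈ FIRST(RHS), i.e. RHS ⇒* ε)
FIRST(F) = { ε }
FIRST(F ',') = { ',' }
ε ∉ FIRST(F ','), so FOLLOW(B) is not added.
PREDICT(B → F ',') = { ',' }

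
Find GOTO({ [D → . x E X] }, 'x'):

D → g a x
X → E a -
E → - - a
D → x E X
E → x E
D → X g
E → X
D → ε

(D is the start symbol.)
{ [D → x . E X], [E → . - - a], [E → . X], [E → . x E], [X → . E a -] }

GOTO(I, 'x') = CLOSURE({ [A → αX.β] : [A → α.Xβ] ∈ I, X = 'x' })

Items with dot before 'x', with the dot advanced:
  [D → . x E X] → [D → x . E X]
Closure of the advanced items:
  [D → x . E X] has the dot before E: add [E → . - - a], [E → . x E], [E → . X]
  [E → . X] has the dot before X: add [X → . E a -]

GOTO = { [D → x . E X], [E → . - - a], [E → . X], [E → . x E], [X → . E a -] }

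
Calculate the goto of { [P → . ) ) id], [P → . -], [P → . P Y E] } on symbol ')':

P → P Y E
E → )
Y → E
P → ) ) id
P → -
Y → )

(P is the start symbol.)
GOTO(I, ')') = CLOSURE({ [A → αX.β] : [A → α.Xβ] ∈ I, X = ')' })

Items with dot before ')', with the dot advanced:
  [P → . ) ) id] → [P → ) . ) id]
Closure adds nothing (no advanced item has the dot before a non-terminal).

GOTO = { [P → ) . ) id] }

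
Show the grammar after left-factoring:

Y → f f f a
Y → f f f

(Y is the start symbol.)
Y → f f f Y'
Y' → a
Y' → ε

Left-factoring transforms A → αβ₁ | αβ₂ into A → αA' and A' → β₁ | β₂
(α is the longest common prefix among the alternatives). Repeat until
no nonterminal has two alternatives with a common prefix.

Round 1: Y has alternatives sharing prefix 'f f f'. Introduce Y': Y → f f f Y'
  Add: Y' → a
  Add: Y' → ε

No remaining common prefixes — done.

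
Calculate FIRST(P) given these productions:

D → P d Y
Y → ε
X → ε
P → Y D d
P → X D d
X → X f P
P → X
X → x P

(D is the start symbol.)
{ 'd', 'f', 'x', ε }

FIRST sets of the other non-terminals involved (by the same procedure, iterated to a fixed point):
  FIRST(Y) = { ε }
  FIRST(D) = { 'd', 'f', 'x' }
  FIRST(X) = { 'f', 'x', ε }

From P → Y D d:
  - Y is a non-terminal: add FIRST(Y) \ {ε} = { }
    Y is nullable, so continue to the next symbol
  - D is a non-terminal: add FIRST(D) \ {ε} = { 'd', 'f', 'x' }
    D is not nullable, so stop
From P → X D d:
  - X is a non-terminal: add FIRST(X) \ {ε} = { 'f', 'x' }
    X is nullable, so continue to the next symbol
  - D is a non-terminal: add FIRST(D) \ {ε} = { 'd', 'f', 'x' }
    D is not nullable, so stop
From P → X:
  - X is a non-terminal: add FIRST(X) \ {ε} = { 'f', 'x' }
    X is nullable and nothing follows, so the whole right-hand side can vanish: ε ∈ FIRST(P)

Collecting: FIRST(P) = { 'd', 'f', 'x', ε }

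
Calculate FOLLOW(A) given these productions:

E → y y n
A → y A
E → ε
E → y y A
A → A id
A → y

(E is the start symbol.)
In A → y A: A is at the end; this adds FOLLOW(A) to itself — nothing new
In E → y y A: A is at the end, add FOLLOW(E)
In A → A id: A is followed by id, add FIRST(id) \ {ε} = { 'id' }

The FOLLOW sets referred to above (computed the same way, to a fixed point):
  FOLLOW(E) = { $ }

Taking the union: FOLLOW(A) = { $, 'id' }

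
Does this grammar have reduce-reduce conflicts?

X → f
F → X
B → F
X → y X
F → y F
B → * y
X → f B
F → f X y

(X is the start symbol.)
A reduce-reduce conflict occurs when an LR(0) state has two complete items [A → α .] and [B → β .] — both call for a reduction, and with no lookahead the parser cannot choose between them.

Augment with X' → X and build the canonical LR(0) collection (I0 = CLOSURE({[X' → . X]}), then GOTO on every symbol after a dot until no new states appear). It has 16 states:
  I0: { [X → . f B], [X → . f], [X → . y X], [X' → . X] }  — shift
  I1: { [X' → X .] }  — accept
  I2: { [B → . * y], [B → . F], [F → . X], [F → . f X y], [F → . y F], [X → . f B], [X → . f], [X → . y X], [X → f . B], [X → f .] }  — shift, reduce
  I3: { [X → . f B], [X → . f], [X → . y X], [X → y . X] }  — shift
  I4: { [X → y X .] }  — reduce
  I5: { [B → * . y] }  — shift
  I6: { [X → f B .] }  — reduce
  I7: { [B → F .] }  — reduce
  I8: { [F → X .] }  — reduce
  I9: { [B → . * y], [B → . F], [F → . X], [F → . f X y], [F → . y F], [F → f . X y], [X → . f B], [X → . f], [X → . y X], [X → f . B], [X → f .] }  — shift, reduce
  I10: { [F → . X], [F → . f X y], [F → . y F], [F → y . F], [X → . f B], [X → . f], [X → . y X], [X → y . X] }  — shift
  I11: { [F → y F .] }  — reduce
  I12: { [F → X .], [X → y X .] }  — 2 reduces
  I13: { [F → X .], [F → f X . y] }  — shift, reduce
  I14: { [F → f X y .] }  — reduce
  I15: { [B → * y .] }  — reduce

I12 contains complete items [F → X .], [X → y X .] — reduce-reduce conflict.

Answer: Yes — I12: [F → X .] vs [X → y X .]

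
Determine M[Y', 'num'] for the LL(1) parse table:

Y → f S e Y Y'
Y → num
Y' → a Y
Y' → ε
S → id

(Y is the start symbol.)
Empty (error entry)

To find M[Y', 'num'], we find productions for Y' where 'num' is in the predict set (PREDICT(N → α) = (FIRST(α) \ {ε}) ∪ (FOLLOW(N) if α ⇒* ε)).

Relevant sets:
  FOLLOW(Y') = { $, 'a' }

Y' → a Y: PREDICT = { 'a' }
Y' → ε: PREDICT = { $, 'a' }

M[Y', 'num'] is empty (no production applies)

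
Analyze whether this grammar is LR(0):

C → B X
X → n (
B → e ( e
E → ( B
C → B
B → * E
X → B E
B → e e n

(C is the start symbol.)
No. Shift-reduce conflict between [C → B .] and [B → . * E]

A grammar is LR(0) if no state in the canonical LR(0) collection has:
  - both a shift item (dot before a terminal) and a complete item (shift-reduce conflict), or
  - two or more complete items (reduce-reduce conflict; the accept item [C' → C .] counts as a complete item here).

Augment with C' → C and build the canonical LR(0) collection (I0 = CLOSURE({[C' → . C]}), then GOTO on every symbol after a dot until no new states appear). It has 17 states:
  I0: { [B → . * E], [B → . e ( e], [B → . e e n], [C → . B X], [C → . B], [C' → . C] }  — shift
  I1: { [B → * . E], [E → . ( B] }  — shift
  I2: { [B → . * E], [B → . e ( e], [B → . e e n], [C → B . X], [C → B .], [X → . B E], [X → . n (] }  — shift, reduce
  I3: { [C' → C .] }  — accept
  I4: { [B → e . ( e], [B → e . e n] }  — shift
  I5: { [B → e ( . e] }  — shift
  I6: { [B → e e . n] }  — shift
  I7: { [B → e e n .] }  — reduce
  I8: { [B → e ( e .] }  — reduce
  I9: { [E → . ( B], [X → B . E] }  — shift
  I10: { [C → B X .] }  — reduce
  I11: { [X → n . (] }  — shift
  I12: { [X → n ( .] }  — reduce
  I13: { [B → . * E], [B → . e ( e], [B → . e e n], [E → ( . B] }  — shift
  I14: { [X → B E .] }  — reduce
  I15: { [E → ( B .] }  — reduce
  I16: { [B → * E .] }  — reduce

Conflict in state I2:
  Shift-reduce conflict between [C → B .] and [B → . * E]
So the grammar is NOT LR(0).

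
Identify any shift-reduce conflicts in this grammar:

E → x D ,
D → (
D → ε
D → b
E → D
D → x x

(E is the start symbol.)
A shift-reduce conflict occurs when an LR(0) state has both:
  - a complete (reduce) item [A → α .] (dot at the end), and
  - a shift item [B → β . c γ] (dot before a terminal).

Augment with E' → E and build the canonical LR(0) collection (I0 = CLOSURE({[E' → . E]}), then GOTO on every symbol after a dot until no new states appear). It has 10 states:
  I0: { [D → . (], [D → . b], [D → . x x], [D → .], [E → . D], [E → . x D ,], [E' → . E] }  — shift, reduce
  I1: { [D → ( .] }  — reduce
  I2: { [E → D .] }  — reduce
  I3: { [E' → E .] }  — accept
  I4: { [D → b .] }  — reduce
  I5: { [D → . (], [D → . b], [D → . x x], [D → .], [D → x . x], [E → x . D ,] }  — shift, reduce
  I6: { [E → x D . ,] }  — shift
  I7: { [D → x . x], [D → x x .] }  — shift, reduce
  I8: { [D → x x .] }  — reduce
  I9: { [E → x D , .] }  — reduce

I0 contains reduce item [D → .] and shift items [D → . (], [D → . b], [D → . x x], [E → . x D ,] — shift-reduce conflict.
I5 contains reduce item [D → .] and shift items [D → . (], [D → . b], [D → . x x], [D → x . x] — shift-reduce conflict.
I7 contains reduce item [D → x x .] and shift item [D → x . x] — shift-reduce conflict.

Answer: Yes — I0: [D → .] vs [D → . (]; I5: [D → .] vs [D → . (]; I7: [D → x x .] vs [D → x . x]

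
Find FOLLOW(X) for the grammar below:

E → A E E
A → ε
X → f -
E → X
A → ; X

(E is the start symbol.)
{ $, ';', 'f' }

In E → X: X is at the end, add FOLLOW(E)
In A → ; X: X is at the end, add FOLLOW(A)

The FOLLOW sets referred to above (computed the same way, to a fixed point):
  FOLLOW(E) = { $, ';', 'f' }
  FOLLOW(A) = { ';', 'f' }

Taking the union: FOLLOW(X) = { $, ';', 'f' }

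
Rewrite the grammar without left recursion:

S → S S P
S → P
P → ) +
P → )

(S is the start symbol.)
S → P S'
S' → S P S'
S' → ε
P → ) +
P → )

S is directly left-recursive. The standard transformation for
  A → A α₁ | ... | A α_m | β₁ | ... | β_n
is
  A  → β₁ A' | ... | β_n A'
  A' → α₁ A' | ... | α_m A' | ε

S → P becomes S → P S'
S → S S P becomes S' → S P S'
Add S' → ε

Productions for other non-terminals are unchanged:
  P → ) +
  P → )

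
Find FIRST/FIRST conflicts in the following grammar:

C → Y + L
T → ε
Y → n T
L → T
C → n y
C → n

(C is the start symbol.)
Yes. C → Y '+' L / C → n y on { 'n' }; C → Y '+' L / C → n on { 'n' }; C → n y / C → n on { 'n' }

A FIRST/FIRST conflict occurs when two productions N → α and N → β for the same non-terminal have FIRST(α) ∩ FIRST(β) ≠ ∅ (with ε ∈ FIRST of a nullable right-hand side, so two nullable alternatives also conflict).

FIRST sets of the non-terminals at (or reachable through a nullable prefix from) the front of some alternative:
  FIRST(Y) = { 'n' }

Productions for C:
  C → Y + L: FIRST = { 'n' }
  C → n y: FIRST = { 'n' }
  C → n: FIRST = { 'n' }
T, Y, L have only one production, so no FIRST/FIRST conflict is possible there.

Conflict for C: C → Y + L and C → n y
  Overlap: { 'n' }
Conflict for C: C → Y + L and C → n
  Overlap: { 'n' }
Conflict for C: C → n y and C → n
  Overlap: { 'n' }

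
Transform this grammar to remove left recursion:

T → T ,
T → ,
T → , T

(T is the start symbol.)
T → , T'
T → , T T'
T' → , T'
T' → ε

T is directly left-recursive. The standard transformation for
  A → A α₁ | ... | A α_m | β₁ | ... | β_n
is
  A  → β₁ A' | ... | β_n A'
  A' → α₁ A' | ... | α_m A' | ε

T → , becomes T → , T'
T → , T becomes T → , T T'
T → T , becomes T' → , T'
Add T' → ε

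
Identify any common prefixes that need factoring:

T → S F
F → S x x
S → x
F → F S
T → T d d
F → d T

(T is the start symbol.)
Left-factoring is needed when two productions for the same non-terminal
share a common prefix on the right-hand side.

Productions for T:
  T → S F
  T → T d d
Productions for F:
  F → S x x
  F → F S
  F → d T

No common prefixes found.

Answer: No, left-factoring is not needed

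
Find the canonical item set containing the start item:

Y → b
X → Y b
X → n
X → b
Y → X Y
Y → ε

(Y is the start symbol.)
First, augment the grammar with Y' → Y
I₀ = CLOSURE({ [Y' → . Y] }):
  [Y' → . Y] has the dot before Y: add [Y → . b], [Y → . X Y], [Y → .]
  [Y → . X Y] has the dot before X: add [X → . Y b], [X → . n], [X → . b]
No further items can be added.

I₀ = { [X → . Y b], [X → . b], [X → . n], [Y → . X Y], [Y → . b], [Y → .], [Y' → . Y] }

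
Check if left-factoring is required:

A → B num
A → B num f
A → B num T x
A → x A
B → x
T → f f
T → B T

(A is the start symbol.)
Yes, A has productions with common prefix 'B num'

Left-factoring is needed when two productions for the same non-terminal
share a common prefix on the right-hand side.

Productions for A:
  A → B num
  A → B num f
  A → B num T x
  A → x A
Productions for T:
  T → f f
  T → B T

Found common prefix 'B num' in productions for A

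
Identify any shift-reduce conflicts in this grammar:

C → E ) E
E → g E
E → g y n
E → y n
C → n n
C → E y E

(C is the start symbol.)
No shift-reduce conflicts

A shift-reduce conflict occurs when an LR(0) state has both:
  - a complete (reduce) item [A → α .] (dot at the end), and
  - a shift item [B → β . c γ] (dot before a terminal).

Augment with C' → C and build the canonical LR(0) collection (I0 = CLOSURE({[C' → . C]}), then GOTO on every symbol after a dot until no new states appear). It has 15 states:
  I0: { [C → . E ) E], [C → . E y E], [C → . n n], [C' → . C], [E → . g E], [E → . g y n], [E → . y n] }  — shift
  I1: { [C' → C .] }  — accept
  I2: { [C → E . ) E], [C → E . y E] }  — shift
  I3: { [E → . g E], [E → . g y n], [E → . y n], [E → g . E], [E → g . y n] }  — shift
  I4: { [C → n . n] }  — shift
  I5: { [E → y . n] }  — shift
  I6: { [E → y n .] }  — reduce
  I7: { [C → n n .] }  — reduce
  I8: { [E → g E .] }  — reduce
  I9: { [E → g y . n], [E → y . n] }  — shift
  I10: { [E → g y n .], [E → y n .] }  — 2 reduces
  I11: { [C → E ) . E], [E → . g E], [E → . g y n], [E → . y n] }  — shift
  I12: { [C → E y . E], [E → . g E], [E → . g y n], [E → . y n] }  — shift
  I13: { [C → E y E .] }  — reduce
  I14: { [C → E ) E .] }  — reduce

No state contains both a complete item and a shift item.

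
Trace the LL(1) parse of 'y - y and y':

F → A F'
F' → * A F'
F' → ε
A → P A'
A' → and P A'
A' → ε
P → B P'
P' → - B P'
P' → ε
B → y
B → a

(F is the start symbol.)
Stack is shown with the top on the left.

Stack           Input          Action
-------------------------------------
F $             y - y and y $  output F → A F'
A F' $          y - y and y $  output A → P A'
P A' F' $       y - y and y $  output P → B P'
B P' A' F' $    y - y and y $  output B → y
y P' A' F' $    y - y and y $  match 'y'
P' A' F' $      - y and y $    output P' → - B P'
- B P' A' F' $  - y and y $    match '-'
B P' A' F' $    y and y $      output B → y
y P' A' F' $    y and y $      match 'y'
P' A' F' $      and y $        output P' → ε
A' F' $         and y $        output A' → and P A'
and P A' F' $   and y $        match 'and'
P A' F' $       y $            output P → B P'
B P' A' F' $    y $            output B → y
y P' A' F' $    y $            match 'y'
P' A' F' $      $              output P' → ε
A' F' $         $              output A' → ε
F' $            $              output F' → ε
$               $              accept

The string is accepted.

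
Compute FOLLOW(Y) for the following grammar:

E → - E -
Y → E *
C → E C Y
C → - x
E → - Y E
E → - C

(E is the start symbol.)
In C → E C Y: Y is at the end, add FOLLOW(C)
In E → - Y E: Y is followed by E, add FIRST(E) \ {ε} = { '-' }

The FOLLOW sets referred to above (computed the same way, to a fixed point):
  FOLLOW(C) = { $, '*', '-' }

Taking the union: FOLLOW(Y) = { $, '*', '-' }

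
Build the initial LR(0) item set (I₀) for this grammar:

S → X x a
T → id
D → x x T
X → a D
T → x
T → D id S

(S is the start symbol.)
{ [S → . X x a], [S' → . S], [X → . a D] }

First, augment the grammar with S' → S
I₀ = CLOSURE({ [S' → . S] }):
  [S' → . S] has the dot before S: add [S → . X x a]
  [S → . X x a] has the dot before X: add [X → . a D]
No further items can be added.

I₀ = { [S → . X x a], [S' → . S], [X → . a D] }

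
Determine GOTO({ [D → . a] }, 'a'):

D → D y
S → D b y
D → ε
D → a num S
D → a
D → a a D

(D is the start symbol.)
GOTO(I, 'a') = CLOSURE({ [A → αX.β] : [A → α.Xβ] ∈ I, X = 'a' })

Items with dot before 'a', with the dot advanced:
  [D → . a] → [D → a .]
Closure adds nothing (no advanced item has the dot before a non-terminal).

GOTO = { [D → a .] }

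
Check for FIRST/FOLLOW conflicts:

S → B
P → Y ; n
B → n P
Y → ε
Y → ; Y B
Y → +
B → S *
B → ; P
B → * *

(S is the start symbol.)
A FIRST/FOLLOW conflict occurs when a non-terminal N has a nullable alternative N → β (β ⇒* ε) and another alternative N → α with FIRST(α) ∩ FOLLOW(N) ≠ ∅: on such a lookahead the parser cannot decide between expanding α and letting N vanish via β.

Nullable non-terminals: Y.

Y: nullable alternative(s) Y → ε; FOLLOW(Y) = { '*', ';', 'n' }
  Y → ε: FIRST \ {ε} = { } — this is the only nullable alternative, skip
  Y → ; Y B: FIRST \ {ε} = { ';' } — overlaps FOLLOW(Y) on { ';' }: CONFLICT
  Y → +: FIRST \ {ε} = { '+' } — disjoint from FOLLOW(Y)

B, P, S have no nullable alternative, so no FIRST/FOLLOW check is needed there.

So the grammar has 1 FIRST/FOLLOW conflict (marked CONFLICT above).

Answer: Yes. Y → ';' Y B with FOLLOW(Y) on { ';' }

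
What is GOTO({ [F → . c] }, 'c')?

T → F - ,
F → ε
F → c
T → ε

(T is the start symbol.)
{ [F → c .] }

GOTO(I, 'c') = CLOSURE({ [A → αX.β] : [A → α.Xβ] ∈ I, X = 'c' })

Items with dot before 'c', with the dot advanced:
  [F → . c] → [F → c .]
Closure adds nothing (no advanced item has the dot before a non-terminal).

GOTO = { [F → c .] }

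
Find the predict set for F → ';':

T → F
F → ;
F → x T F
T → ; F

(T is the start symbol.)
PREDICT(F → ';') = (FIRST(RHS) \ {ε}) ∪ (FOLLOW(F) if ε ∈ FIRST(RHS), i.e. RHS ⇒* ε)
FIRST(';') = { ';' }
ε ∉ FIRST(';'), so FOLLOW(F) is not added.
PREDICT(F → ';') = { ';' }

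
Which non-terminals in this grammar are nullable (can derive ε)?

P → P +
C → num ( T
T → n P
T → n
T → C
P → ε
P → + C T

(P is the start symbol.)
{ 'P' }

A non-terminal is nullable if it can derive ε (the empty string): either it has an ε-production, or it has a production whose right-hand side consists entirely of nullable non-terminals.

ε-productions: P → ε
So P is immediately nullable.
No further non-terminal can be added: every production for the remaining non-terminals contains a terminal or a non-nullable non-terminal.
Nullable = { 'P' }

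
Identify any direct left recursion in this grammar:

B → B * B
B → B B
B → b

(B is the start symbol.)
Direct left recursion occurs when N → N α for some non-terminal N (the right-hand side begins with the left-hand side itself).

B → B * B: LEFT RECURSIVE (starts with B)
B → B B: LEFT RECURSIVE (starts with B)
B → b: starts with b

The grammar has direct left recursion on: B.

Answer: Yes, B is left-recursive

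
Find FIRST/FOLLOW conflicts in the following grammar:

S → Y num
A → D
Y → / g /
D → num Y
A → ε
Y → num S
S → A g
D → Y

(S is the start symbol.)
No FIRST/FOLLOW conflicts.

A FIRST/FOLLOW conflict occurs when a non-terminal N has a nullable alternative N → β (β ⇒* ε) and another alternative N → α with FIRST(α) ∩ FOLLOW(N) ≠ ∅: on such a lookahead the parser cannot decide between expanding α and letting N vanish via β.

Nullable non-terminals: A.
FIRST sets used below: FIRST(D) = { '/', 'num' }

A: nullable alternative(s) A → ε; FOLLOW(A) = { 'g' }
  A → D: FIRST \ {ε} = { '/', 'num' } — disjoint from FOLLOW(A)
  A → ε: FIRST \ {ε} = { } — this is the only nullable alternative, skip

D, S, Y have no nullable alternative, so no FIRST/FOLLOW check is needed there.

No FIRST/FOLLOW conflicts found.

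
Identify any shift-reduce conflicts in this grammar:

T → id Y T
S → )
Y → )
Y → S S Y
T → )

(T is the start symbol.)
No shift-reduce conflicts

A shift-reduce conflict occurs when an LR(0) state has both:
  - a complete (reduce) item [A → α .] (dot at the end), and
  - a shift item [B → β . c γ] (dot before a terminal).

Augment with T' → T and build the canonical LR(0) collection (I0 = CLOSURE({[T' → . T]}), then GOTO on every symbol after a dot until no new states appear). It has 11 states:
  I0: { [T → . )], [T → . id Y T], [T' → . T] }  — shift
  I1: { [T → ) .] }  — reduce
  I2: { [T' → T .] }  — accept
  I3: { [S → . )], [T → id . Y T], [Y → . )], [Y → . S S Y] }  — shift
  I4: { [S → ) .], [Y → ) .] }  — 2 reduces
  I5: { [S → . )], [Y → S . S Y] }  — shift
  I6: { [T → . )], [T → . id Y T], [T → id Y . T] }  — shift
  I7: { [T → id Y T .] }  — reduce
  I8: { [S → ) .] }  — reduce
  I9: { [S → . )], [Y → . )], [Y → . S S Y], [Y → S S . Y] }  — shift
  I10: { [Y → S S Y .] }  — reduce

No state contains both a complete item and a shift item.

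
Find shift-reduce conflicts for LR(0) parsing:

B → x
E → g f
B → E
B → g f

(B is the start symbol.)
Augment with B' → B and build the canonical LR(0) collection (I0 = CLOSURE({[B' → . B]}), then GOTO on every symbol after a dot until no new states appear). It has 6 states:
  I0: { [B → . E], [B → . g f], [B → . x], [B' → . B], [E → . g f] }  — shift
  I1: { [B' → B .] }  — accept
  I2: { [B → E .] }  — reduce
  I3: { [B → g . f], [E → g . f] }  — shift
  I4: { [B → x .] }  — reduce
  I5: { [B → g f .], [E → g f .] }  — 2 reduces

No state contains both a complete item and a shift item.

Answer: No shift-reduce conflicts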